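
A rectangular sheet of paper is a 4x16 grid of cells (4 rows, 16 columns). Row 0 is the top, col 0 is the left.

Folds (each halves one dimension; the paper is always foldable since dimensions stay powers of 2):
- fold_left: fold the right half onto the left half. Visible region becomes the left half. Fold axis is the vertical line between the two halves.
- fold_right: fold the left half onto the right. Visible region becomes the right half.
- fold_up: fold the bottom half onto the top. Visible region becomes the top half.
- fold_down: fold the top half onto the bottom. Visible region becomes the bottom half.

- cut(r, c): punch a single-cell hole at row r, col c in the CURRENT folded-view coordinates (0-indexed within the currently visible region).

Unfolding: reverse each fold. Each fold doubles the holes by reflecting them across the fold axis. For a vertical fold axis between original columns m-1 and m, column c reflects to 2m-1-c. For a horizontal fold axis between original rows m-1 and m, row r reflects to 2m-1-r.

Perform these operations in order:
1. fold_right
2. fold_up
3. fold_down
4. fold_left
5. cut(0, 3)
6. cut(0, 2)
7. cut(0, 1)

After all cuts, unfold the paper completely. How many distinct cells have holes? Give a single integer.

Op 1 fold_right: fold axis v@8; visible region now rows[0,4) x cols[8,16) = 4x8
Op 2 fold_up: fold axis h@2; visible region now rows[0,2) x cols[8,16) = 2x8
Op 3 fold_down: fold axis h@1; visible region now rows[1,2) x cols[8,16) = 1x8
Op 4 fold_left: fold axis v@12; visible region now rows[1,2) x cols[8,12) = 1x4
Op 5 cut(0, 3): punch at orig (1,11); cuts so far [(1, 11)]; region rows[1,2) x cols[8,12) = 1x4
Op 6 cut(0, 2): punch at orig (1,10); cuts so far [(1, 10), (1, 11)]; region rows[1,2) x cols[8,12) = 1x4
Op 7 cut(0, 1): punch at orig (1,9); cuts so far [(1, 9), (1, 10), (1, 11)]; region rows[1,2) x cols[8,12) = 1x4
Unfold 1 (reflect across v@12): 6 holes -> [(1, 9), (1, 10), (1, 11), (1, 12), (1, 13), (1, 14)]
Unfold 2 (reflect across h@1): 12 holes -> [(0, 9), (0, 10), (0, 11), (0, 12), (0, 13), (0, 14), (1, 9), (1, 10), (1, 11), (1, 12), (1, 13), (1, 14)]
Unfold 3 (reflect across h@2): 24 holes -> [(0, 9), (0, 10), (0, 11), (0, 12), (0, 13), (0, 14), (1, 9), (1, 10), (1, 11), (1, 12), (1, 13), (1, 14), (2, 9), (2, 10), (2, 11), (2, 12), (2, 13), (2, 14), (3, 9), (3, 10), (3, 11), (3, 12), (3, 13), (3, 14)]
Unfold 4 (reflect across v@8): 48 holes -> [(0, 1), (0, 2), (0, 3), (0, 4), (0, 5), (0, 6), (0, 9), (0, 10), (0, 11), (0, 12), (0, 13), (0, 14), (1, 1), (1, 2), (1, 3), (1, 4), (1, 5), (1, 6), (1, 9), (1, 10), (1, 11), (1, 12), (1, 13), (1, 14), (2, 1), (2, 2), (2, 3), (2, 4), (2, 5), (2, 6), (2, 9), (2, 10), (2, 11), (2, 12), (2, 13), (2, 14), (3, 1), (3, 2), (3, 3), (3, 4), (3, 5), (3, 6), (3, 9), (3, 10), (3, 11), (3, 12), (3, 13), (3, 14)]

Answer: 48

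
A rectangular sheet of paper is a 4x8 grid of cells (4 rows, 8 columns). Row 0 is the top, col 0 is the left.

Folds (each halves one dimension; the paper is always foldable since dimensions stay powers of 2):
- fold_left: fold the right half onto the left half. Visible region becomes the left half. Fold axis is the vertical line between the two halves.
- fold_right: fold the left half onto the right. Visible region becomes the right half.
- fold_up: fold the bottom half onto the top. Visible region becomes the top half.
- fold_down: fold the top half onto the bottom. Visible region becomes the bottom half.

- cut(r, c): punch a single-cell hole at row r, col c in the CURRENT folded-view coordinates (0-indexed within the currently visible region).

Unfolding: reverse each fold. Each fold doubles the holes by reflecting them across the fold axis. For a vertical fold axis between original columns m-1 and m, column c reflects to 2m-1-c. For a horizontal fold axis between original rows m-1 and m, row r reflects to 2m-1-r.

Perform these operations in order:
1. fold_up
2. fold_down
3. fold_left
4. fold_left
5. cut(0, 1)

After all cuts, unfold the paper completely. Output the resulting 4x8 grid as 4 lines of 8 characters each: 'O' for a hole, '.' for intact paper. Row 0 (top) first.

Answer: .OO..OO.
.OO..OO.
.OO..OO.
.OO..OO.

Derivation:
Op 1 fold_up: fold axis h@2; visible region now rows[0,2) x cols[0,8) = 2x8
Op 2 fold_down: fold axis h@1; visible region now rows[1,2) x cols[0,8) = 1x8
Op 3 fold_left: fold axis v@4; visible region now rows[1,2) x cols[0,4) = 1x4
Op 4 fold_left: fold axis v@2; visible region now rows[1,2) x cols[0,2) = 1x2
Op 5 cut(0, 1): punch at orig (1,1); cuts so far [(1, 1)]; region rows[1,2) x cols[0,2) = 1x2
Unfold 1 (reflect across v@2): 2 holes -> [(1, 1), (1, 2)]
Unfold 2 (reflect across v@4): 4 holes -> [(1, 1), (1, 2), (1, 5), (1, 6)]
Unfold 3 (reflect across h@1): 8 holes -> [(0, 1), (0, 2), (0, 5), (0, 6), (1, 1), (1, 2), (1, 5), (1, 6)]
Unfold 4 (reflect across h@2): 16 holes -> [(0, 1), (0, 2), (0, 5), (0, 6), (1, 1), (1, 2), (1, 5), (1, 6), (2, 1), (2, 2), (2, 5), (2, 6), (3, 1), (3, 2), (3, 5), (3, 6)]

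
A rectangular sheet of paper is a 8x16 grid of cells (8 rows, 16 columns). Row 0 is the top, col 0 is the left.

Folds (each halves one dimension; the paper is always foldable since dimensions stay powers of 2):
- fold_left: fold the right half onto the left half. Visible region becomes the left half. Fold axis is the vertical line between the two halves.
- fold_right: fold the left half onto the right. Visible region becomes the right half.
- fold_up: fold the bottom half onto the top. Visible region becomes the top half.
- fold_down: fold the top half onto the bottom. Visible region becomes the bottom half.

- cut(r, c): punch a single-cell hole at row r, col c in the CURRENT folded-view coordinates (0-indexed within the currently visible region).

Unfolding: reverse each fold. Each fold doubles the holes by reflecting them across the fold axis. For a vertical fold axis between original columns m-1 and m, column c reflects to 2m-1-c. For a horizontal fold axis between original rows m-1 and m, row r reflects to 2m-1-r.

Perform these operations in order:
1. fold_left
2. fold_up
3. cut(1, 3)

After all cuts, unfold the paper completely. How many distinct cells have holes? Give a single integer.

Op 1 fold_left: fold axis v@8; visible region now rows[0,8) x cols[0,8) = 8x8
Op 2 fold_up: fold axis h@4; visible region now rows[0,4) x cols[0,8) = 4x8
Op 3 cut(1, 3): punch at orig (1,3); cuts so far [(1, 3)]; region rows[0,4) x cols[0,8) = 4x8
Unfold 1 (reflect across h@4): 2 holes -> [(1, 3), (6, 3)]
Unfold 2 (reflect across v@8): 4 holes -> [(1, 3), (1, 12), (6, 3), (6, 12)]

Answer: 4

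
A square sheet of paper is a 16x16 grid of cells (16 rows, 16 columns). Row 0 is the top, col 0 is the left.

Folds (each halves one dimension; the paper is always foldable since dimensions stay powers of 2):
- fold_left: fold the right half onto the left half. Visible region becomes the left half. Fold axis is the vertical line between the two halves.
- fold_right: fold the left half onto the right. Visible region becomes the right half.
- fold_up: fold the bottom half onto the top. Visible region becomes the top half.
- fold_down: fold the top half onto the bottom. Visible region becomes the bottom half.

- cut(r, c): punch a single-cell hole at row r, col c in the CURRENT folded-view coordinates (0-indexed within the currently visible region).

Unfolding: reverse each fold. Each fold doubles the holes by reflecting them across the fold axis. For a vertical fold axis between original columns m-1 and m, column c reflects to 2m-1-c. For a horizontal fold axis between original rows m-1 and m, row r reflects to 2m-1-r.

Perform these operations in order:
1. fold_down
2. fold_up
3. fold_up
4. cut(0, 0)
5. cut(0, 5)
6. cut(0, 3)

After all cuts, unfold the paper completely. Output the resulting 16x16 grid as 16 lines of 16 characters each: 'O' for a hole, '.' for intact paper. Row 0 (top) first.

Op 1 fold_down: fold axis h@8; visible region now rows[8,16) x cols[0,16) = 8x16
Op 2 fold_up: fold axis h@12; visible region now rows[8,12) x cols[0,16) = 4x16
Op 3 fold_up: fold axis h@10; visible region now rows[8,10) x cols[0,16) = 2x16
Op 4 cut(0, 0): punch at orig (8,0); cuts so far [(8, 0)]; region rows[8,10) x cols[0,16) = 2x16
Op 5 cut(0, 5): punch at orig (8,5); cuts so far [(8, 0), (8, 5)]; region rows[8,10) x cols[0,16) = 2x16
Op 6 cut(0, 3): punch at orig (8,3); cuts so far [(8, 0), (8, 3), (8, 5)]; region rows[8,10) x cols[0,16) = 2x16
Unfold 1 (reflect across h@10): 6 holes -> [(8, 0), (8, 3), (8, 5), (11, 0), (11, 3), (11, 5)]
Unfold 2 (reflect across h@12): 12 holes -> [(8, 0), (8, 3), (8, 5), (11, 0), (11, 3), (11, 5), (12, 0), (12, 3), (12, 5), (15, 0), (15, 3), (15, 5)]
Unfold 3 (reflect across h@8): 24 holes -> [(0, 0), (0, 3), (0, 5), (3, 0), (3, 3), (3, 5), (4, 0), (4, 3), (4, 5), (7, 0), (7, 3), (7, 5), (8, 0), (8, 3), (8, 5), (11, 0), (11, 3), (11, 5), (12, 0), (12, 3), (12, 5), (15, 0), (15, 3), (15, 5)]

Answer: O..O.O..........
................
................
O..O.O..........
O..O.O..........
................
................
O..O.O..........
O..O.O..........
................
................
O..O.O..........
O..O.O..........
................
................
O..O.O..........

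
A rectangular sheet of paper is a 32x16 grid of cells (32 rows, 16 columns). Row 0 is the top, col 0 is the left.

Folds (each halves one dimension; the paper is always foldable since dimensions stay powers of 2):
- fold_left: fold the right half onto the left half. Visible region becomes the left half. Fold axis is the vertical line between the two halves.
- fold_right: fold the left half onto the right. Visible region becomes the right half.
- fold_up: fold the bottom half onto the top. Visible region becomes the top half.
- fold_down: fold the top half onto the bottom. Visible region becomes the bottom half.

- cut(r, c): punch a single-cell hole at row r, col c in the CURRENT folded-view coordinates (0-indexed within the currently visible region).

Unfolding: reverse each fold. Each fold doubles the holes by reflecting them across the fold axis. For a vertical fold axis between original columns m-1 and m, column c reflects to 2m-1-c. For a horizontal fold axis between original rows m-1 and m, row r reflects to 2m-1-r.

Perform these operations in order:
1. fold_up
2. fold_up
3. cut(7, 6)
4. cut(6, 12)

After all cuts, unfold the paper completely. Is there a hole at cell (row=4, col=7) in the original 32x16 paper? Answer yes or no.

Op 1 fold_up: fold axis h@16; visible region now rows[0,16) x cols[0,16) = 16x16
Op 2 fold_up: fold axis h@8; visible region now rows[0,8) x cols[0,16) = 8x16
Op 3 cut(7, 6): punch at orig (7,6); cuts so far [(7, 6)]; region rows[0,8) x cols[0,16) = 8x16
Op 4 cut(6, 12): punch at orig (6,12); cuts so far [(6, 12), (7, 6)]; region rows[0,8) x cols[0,16) = 8x16
Unfold 1 (reflect across h@8): 4 holes -> [(6, 12), (7, 6), (8, 6), (9, 12)]
Unfold 2 (reflect across h@16): 8 holes -> [(6, 12), (7, 6), (8, 6), (9, 12), (22, 12), (23, 6), (24, 6), (25, 12)]
Holes: [(6, 12), (7, 6), (8, 6), (9, 12), (22, 12), (23, 6), (24, 6), (25, 12)]

Answer: no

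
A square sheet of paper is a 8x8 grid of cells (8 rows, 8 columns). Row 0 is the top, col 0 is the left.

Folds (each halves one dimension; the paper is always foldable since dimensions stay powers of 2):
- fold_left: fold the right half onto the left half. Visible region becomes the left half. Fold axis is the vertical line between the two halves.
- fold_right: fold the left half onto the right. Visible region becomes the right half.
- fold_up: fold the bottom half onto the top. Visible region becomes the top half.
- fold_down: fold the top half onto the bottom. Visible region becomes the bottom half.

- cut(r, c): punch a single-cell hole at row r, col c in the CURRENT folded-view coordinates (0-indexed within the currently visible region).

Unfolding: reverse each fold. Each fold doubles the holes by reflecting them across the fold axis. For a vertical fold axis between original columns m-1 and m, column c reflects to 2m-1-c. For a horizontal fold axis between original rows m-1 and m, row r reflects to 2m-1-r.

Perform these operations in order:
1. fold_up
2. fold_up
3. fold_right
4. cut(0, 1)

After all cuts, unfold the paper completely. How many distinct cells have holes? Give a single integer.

Answer: 8

Derivation:
Op 1 fold_up: fold axis h@4; visible region now rows[0,4) x cols[0,8) = 4x8
Op 2 fold_up: fold axis h@2; visible region now rows[0,2) x cols[0,8) = 2x8
Op 3 fold_right: fold axis v@4; visible region now rows[0,2) x cols[4,8) = 2x4
Op 4 cut(0, 1): punch at orig (0,5); cuts so far [(0, 5)]; region rows[0,2) x cols[4,8) = 2x4
Unfold 1 (reflect across v@4): 2 holes -> [(0, 2), (0, 5)]
Unfold 2 (reflect across h@2): 4 holes -> [(0, 2), (0, 5), (3, 2), (3, 5)]
Unfold 3 (reflect across h@4): 8 holes -> [(0, 2), (0, 5), (3, 2), (3, 5), (4, 2), (4, 5), (7, 2), (7, 5)]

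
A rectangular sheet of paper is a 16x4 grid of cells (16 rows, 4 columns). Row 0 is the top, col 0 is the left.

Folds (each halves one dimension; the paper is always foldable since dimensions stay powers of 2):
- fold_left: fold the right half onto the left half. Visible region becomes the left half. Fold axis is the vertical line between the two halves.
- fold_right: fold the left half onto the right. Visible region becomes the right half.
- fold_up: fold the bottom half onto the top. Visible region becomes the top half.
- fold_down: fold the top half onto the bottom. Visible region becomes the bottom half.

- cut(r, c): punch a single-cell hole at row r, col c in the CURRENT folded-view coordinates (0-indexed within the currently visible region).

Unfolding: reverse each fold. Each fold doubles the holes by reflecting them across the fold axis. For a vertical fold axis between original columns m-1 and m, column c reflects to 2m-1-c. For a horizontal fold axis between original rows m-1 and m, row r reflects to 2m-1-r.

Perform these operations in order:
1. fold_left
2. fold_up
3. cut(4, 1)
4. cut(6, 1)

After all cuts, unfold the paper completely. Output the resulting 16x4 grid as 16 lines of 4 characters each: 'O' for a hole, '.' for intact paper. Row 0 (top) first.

Op 1 fold_left: fold axis v@2; visible region now rows[0,16) x cols[0,2) = 16x2
Op 2 fold_up: fold axis h@8; visible region now rows[0,8) x cols[0,2) = 8x2
Op 3 cut(4, 1): punch at orig (4,1); cuts so far [(4, 1)]; region rows[0,8) x cols[0,2) = 8x2
Op 4 cut(6, 1): punch at orig (6,1); cuts so far [(4, 1), (6, 1)]; region rows[0,8) x cols[0,2) = 8x2
Unfold 1 (reflect across h@8): 4 holes -> [(4, 1), (6, 1), (9, 1), (11, 1)]
Unfold 2 (reflect across v@2): 8 holes -> [(4, 1), (4, 2), (6, 1), (6, 2), (9, 1), (9, 2), (11, 1), (11, 2)]

Answer: ....
....
....
....
.OO.
....
.OO.
....
....
.OO.
....
.OO.
....
....
....
....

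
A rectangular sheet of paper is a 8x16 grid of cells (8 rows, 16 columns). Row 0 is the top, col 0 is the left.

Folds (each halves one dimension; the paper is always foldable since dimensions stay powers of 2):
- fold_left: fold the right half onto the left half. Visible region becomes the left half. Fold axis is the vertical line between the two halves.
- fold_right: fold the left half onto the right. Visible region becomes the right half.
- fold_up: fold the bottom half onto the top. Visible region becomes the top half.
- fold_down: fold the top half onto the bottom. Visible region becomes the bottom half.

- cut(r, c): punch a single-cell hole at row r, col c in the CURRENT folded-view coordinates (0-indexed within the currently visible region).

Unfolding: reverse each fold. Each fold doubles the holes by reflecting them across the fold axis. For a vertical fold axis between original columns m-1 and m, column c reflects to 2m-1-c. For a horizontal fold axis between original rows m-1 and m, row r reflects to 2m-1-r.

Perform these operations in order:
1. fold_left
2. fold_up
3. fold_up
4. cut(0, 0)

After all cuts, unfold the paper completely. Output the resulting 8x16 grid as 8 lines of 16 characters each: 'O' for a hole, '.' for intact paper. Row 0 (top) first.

Answer: O..............O
................
................
O..............O
O..............O
................
................
O..............O

Derivation:
Op 1 fold_left: fold axis v@8; visible region now rows[0,8) x cols[0,8) = 8x8
Op 2 fold_up: fold axis h@4; visible region now rows[0,4) x cols[0,8) = 4x8
Op 3 fold_up: fold axis h@2; visible region now rows[0,2) x cols[0,8) = 2x8
Op 4 cut(0, 0): punch at orig (0,0); cuts so far [(0, 0)]; region rows[0,2) x cols[0,8) = 2x8
Unfold 1 (reflect across h@2): 2 holes -> [(0, 0), (3, 0)]
Unfold 2 (reflect across h@4): 4 holes -> [(0, 0), (3, 0), (4, 0), (7, 0)]
Unfold 3 (reflect across v@8): 8 holes -> [(0, 0), (0, 15), (3, 0), (3, 15), (4, 0), (4, 15), (7, 0), (7, 15)]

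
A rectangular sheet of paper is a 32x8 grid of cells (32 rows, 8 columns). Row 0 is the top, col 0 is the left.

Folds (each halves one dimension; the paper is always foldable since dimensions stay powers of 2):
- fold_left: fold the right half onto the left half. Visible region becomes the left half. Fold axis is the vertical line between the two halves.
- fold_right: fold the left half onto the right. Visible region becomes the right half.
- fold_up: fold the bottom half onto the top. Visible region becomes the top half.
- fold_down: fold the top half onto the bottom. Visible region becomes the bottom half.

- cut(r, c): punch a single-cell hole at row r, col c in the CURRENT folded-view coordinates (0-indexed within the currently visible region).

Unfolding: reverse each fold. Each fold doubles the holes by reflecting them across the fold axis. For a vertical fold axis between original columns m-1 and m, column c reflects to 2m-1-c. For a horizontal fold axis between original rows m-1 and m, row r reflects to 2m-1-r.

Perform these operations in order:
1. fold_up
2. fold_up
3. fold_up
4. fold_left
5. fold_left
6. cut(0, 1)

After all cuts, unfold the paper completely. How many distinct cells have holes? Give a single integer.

Op 1 fold_up: fold axis h@16; visible region now rows[0,16) x cols[0,8) = 16x8
Op 2 fold_up: fold axis h@8; visible region now rows[0,8) x cols[0,8) = 8x8
Op 3 fold_up: fold axis h@4; visible region now rows[0,4) x cols[0,8) = 4x8
Op 4 fold_left: fold axis v@4; visible region now rows[0,4) x cols[0,4) = 4x4
Op 5 fold_left: fold axis v@2; visible region now rows[0,4) x cols[0,2) = 4x2
Op 6 cut(0, 1): punch at orig (0,1); cuts so far [(0, 1)]; region rows[0,4) x cols[0,2) = 4x2
Unfold 1 (reflect across v@2): 2 holes -> [(0, 1), (0, 2)]
Unfold 2 (reflect across v@4): 4 holes -> [(0, 1), (0, 2), (0, 5), (0, 6)]
Unfold 3 (reflect across h@4): 8 holes -> [(0, 1), (0, 2), (0, 5), (0, 6), (7, 1), (7, 2), (7, 5), (7, 6)]
Unfold 4 (reflect across h@8): 16 holes -> [(0, 1), (0, 2), (0, 5), (0, 6), (7, 1), (7, 2), (7, 5), (7, 6), (8, 1), (8, 2), (8, 5), (8, 6), (15, 1), (15, 2), (15, 5), (15, 6)]
Unfold 5 (reflect across h@16): 32 holes -> [(0, 1), (0, 2), (0, 5), (0, 6), (7, 1), (7, 2), (7, 5), (7, 6), (8, 1), (8, 2), (8, 5), (8, 6), (15, 1), (15, 2), (15, 5), (15, 6), (16, 1), (16, 2), (16, 5), (16, 6), (23, 1), (23, 2), (23, 5), (23, 6), (24, 1), (24, 2), (24, 5), (24, 6), (31, 1), (31, 2), (31, 5), (31, 6)]

Answer: 32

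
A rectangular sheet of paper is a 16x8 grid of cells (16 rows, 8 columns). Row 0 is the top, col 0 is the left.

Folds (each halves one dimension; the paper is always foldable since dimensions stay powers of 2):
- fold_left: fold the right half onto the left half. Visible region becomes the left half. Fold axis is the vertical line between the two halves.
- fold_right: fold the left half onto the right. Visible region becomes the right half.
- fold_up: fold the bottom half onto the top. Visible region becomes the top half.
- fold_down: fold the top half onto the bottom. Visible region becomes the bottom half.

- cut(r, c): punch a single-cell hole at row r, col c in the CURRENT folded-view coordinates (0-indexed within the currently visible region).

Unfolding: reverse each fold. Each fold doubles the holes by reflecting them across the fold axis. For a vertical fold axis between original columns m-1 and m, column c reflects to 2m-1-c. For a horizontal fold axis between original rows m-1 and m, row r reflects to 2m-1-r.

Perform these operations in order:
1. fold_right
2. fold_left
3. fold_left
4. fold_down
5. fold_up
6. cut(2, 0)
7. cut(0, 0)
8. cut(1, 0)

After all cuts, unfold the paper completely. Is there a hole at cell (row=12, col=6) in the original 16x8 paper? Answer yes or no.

Answer: no

Derivation:
Op 1 fold_right: fold axis v@4; visible region now rows[0,16) x cols[4,8) = 16x4
Op 2 fold_left: fold axis v@6; visible region now rows[0,16) x cols[4,6) = 16x2
Op 3 fold_left: fold axis v@5; visible region now rows[0,16) x cols[4,5) = 16x1
Op 4 fold_down: fold axis h@8; visible region now rows[8,16) x cols[4,5) = 8x1
Op 5 fold_up: fold axis h@12; visible region now rows[8,12) x cols[4,5) = 4x1
Op 6 cut(2, 0): punch at orig (10,4); cuts so far [(10, 4)]; region rows[8,12) x cols[4,5) = 4x1
Op 7 cut(0, 0): punch at orig (8,4); cuts so far [(8, 4), (10, 4)]; region rows[8,12) x cols[4,5) = 4x1
Op 8 cut(1, 0): punch at orig (9,4); cuts so far [(8, 4), (9, 4), (10, 4)]; region rows[8,12) x cols[4,5) = 4x1
Unfold 1 (reflect across h@12): 6 holes -> [(8, 4), (9, 4), (10, 4), (13, 4), (14, 4), (15, 4)]
Unfold 2 (reflect across h@8): 12 holes -> [(0, 4), (1, 4), (2, 4), (5, 4), (6, 4), (7, 4), (8, 4), (9, 4), (10, 4), (13, 4), (14, 4), (15, 4)]
Unfold 3 (reflect across v@5): 24 holes -> [(0, 4), (0, 5), (1, 4), (1, 5), (2, 4), (2, 5), (5, 4), (5, 5), (6, 4), (6, 5), (7, 4), (7, 5), (8, 4), (8, 5), (9, 4), (9, 5), (10, 4), (10, 5), (13, 4), (13, 5), (14, 4), (14, 5), (15, 4), (15, 5)]
Unfold 4 (reflect across v@6): 48 holes -> [(0, 4), (0, 5), (0, 6), (0, 7), (1, 4), (1, 5), (1, 6), (1, 7), (2, 4), (2, 5), (2, 6), (2, 7), (5, 4), (5, 5), (5, 6), (5, 7), (6, 4), (6, 5), (6, 6), (6, 7), (7, 4), (7, 5), (7, 6), (7, 7), (8, 4), (8, 5), (8, 6), (8, 7), (9, 4), (9, 5), (9, 6), (9, 7), (10, 4), (10, 5), (10, 6), (10, 7), (13, 4), (13, 5), (13, 6), (13, 7), (14, 4), (14, 5), (14, 6), (14, 7), (15, 4), (15, 5), (15, 6), (15, 7)]
Unfold 5 (reflect across v@4): 96 holes -> [(0, 0), (0, 1), (0, 2), (0, 3), (0, 4), (0, 5), (0, 6), (0, 7), (1, 0), (1, 1), (1, 2), (1, 3), (1, 4), (1, 5), (1, 6), (1, 7), (2, 0), (2, 1), (2, 2), (2, 3), (2, 4), (2, 5), (2, 6), (2, 7), (5, 0), (5, 1), (5, 2), (5, 3), (5, 4), (5, 5), (5, 6), (5, 7), (6, 0), (6, 1), (6, 2), (6, 3), (6, 4), (6, 5), (6, 6), (6, 7), (7, 0), (7, 1), (7, 2), (7, 3), (7, 4), (7, 5), (7, 6), (7, 7), (8, 0), (8, 1), (8, 2), (8, 3), (8, 4), (8, 5), (8, 6), (8, 7), (9, 0), (9, 1), (9, 2), (9, 3), (9, 4), (9, 5), (9, 6), (9, 7), (10, 0), (10, 1), (10, 2), (10, 3), (10, 4), (10, 5), (10, 6), (10, 7), (13, 0), (13, 1), (13, 2), (13, 3), (13, 4), (13, 5), (13, 6), (13, 7), (14, 0), (14, 1), (14, 2), (14, 3), (14, 4), (14, 5), (14, 6), (14, 7), (15, 0), (15, 1), (15, 2), (15, 3), (15, 4), (15, 5), (15, 6), (15, 7)]
Holes: [(0, 0), (0, 1), (0, 2), (0, 3), (0, 4), (0, 5), (0, 6), (0, 7), (1, 0), (1, 1), (1, 2), (1, 3), (1, 4), (1, 5), (1, 6), (1, 7), (2, 0), (2, 1), (2, 2), (2, 3), (2, 4), (2, 5), (2, 6), (2, 7), (5, 0), (5, 1), (5, 2), (5, 3), (5, 4), (5, 5), (5, 6), (5, 7), (6, 0), (6, 1), (6, 2), (6, 3), (6, 4), (6, 5), (6, 6), (6, 7), (7, 0), (7, 1), (7, 2), (7, 3), (7, 4), (7, 5), (7, 6), (7, 7), (8, 0), (8, 1), (8, 2), (8, 3), (8, 4), (8, 5), (8, 6), (8, 7), (9, 0), (9, 1), (9, 2), (9, 3), (9, 4), (9, 5), (9, 6), (9, 7), (10, 0), (10, 1), (10, 2), (10, 3), (10, 4), (10, 5), (10, 6), (10, 7), (13, 0), (13, 1), (13, 2), (13, 3), (13, 4), (13, 5), (13, 6), (13, 7), (14, 0), (14, 1), (14, 2), (14, 3), (14, 4), (14, 5), (14, 6), (14, 7), (15, 0), (15, 1), (15, 2), (15, 3), (15, 4), (15, 5), (15, 6), (15, 7)]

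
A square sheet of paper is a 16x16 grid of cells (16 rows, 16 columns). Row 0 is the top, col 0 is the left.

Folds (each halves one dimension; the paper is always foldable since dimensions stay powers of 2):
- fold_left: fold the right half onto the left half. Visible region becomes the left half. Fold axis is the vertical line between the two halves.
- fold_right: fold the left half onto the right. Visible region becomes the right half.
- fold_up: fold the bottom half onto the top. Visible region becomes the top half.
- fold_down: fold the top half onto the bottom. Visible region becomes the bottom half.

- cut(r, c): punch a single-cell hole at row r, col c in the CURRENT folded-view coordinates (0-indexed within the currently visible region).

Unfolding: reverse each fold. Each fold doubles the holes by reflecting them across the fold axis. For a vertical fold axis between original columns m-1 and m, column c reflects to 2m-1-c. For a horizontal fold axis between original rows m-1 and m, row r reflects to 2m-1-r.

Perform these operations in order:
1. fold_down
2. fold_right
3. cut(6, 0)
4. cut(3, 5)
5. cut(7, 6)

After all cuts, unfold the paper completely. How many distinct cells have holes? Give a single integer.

Answer: 12

Derivation:
Op 1 fold_down: fold axis h@8; visible region now rows[8,16) x cols[0,16) = 8x16
Op 2 fold_right: fold axis v@8; visible region now rows[8,16) x cols[8,16) = 8x8
Op 3 cut(6, 0): punch at orig (14,8); cuts so far [(14, 8)]; region rows[8,16) x cols[8,16) = 8x8
Op 4 cut(3, 5): punch at orig (11,13); cuts so far [(11, 13), (14, 8)]; region rows[8,16) x cols[8,16) = 8x8
Op 5 cut(7, 6): punch at orig (15,14); cuts so far [(11, 13), (14, 8), (15, 14)]; region rows[8,16) x cols[8,16) = 8x8
Unfold 1 (reflect across v@8): 6 holes -> [(11, 2), (11, 13), (14, 7), (14, 8), (15, 1), (15, 14)]
Unfold 2 (reflect across h@8): 12 holes -> [(0, 1), (0, 14), (1, 7), (1, 8), (4, 2), (4, 13), (11, 2), (11, 13), (14, 7), (14, 8), (15, 1), (15, 14)]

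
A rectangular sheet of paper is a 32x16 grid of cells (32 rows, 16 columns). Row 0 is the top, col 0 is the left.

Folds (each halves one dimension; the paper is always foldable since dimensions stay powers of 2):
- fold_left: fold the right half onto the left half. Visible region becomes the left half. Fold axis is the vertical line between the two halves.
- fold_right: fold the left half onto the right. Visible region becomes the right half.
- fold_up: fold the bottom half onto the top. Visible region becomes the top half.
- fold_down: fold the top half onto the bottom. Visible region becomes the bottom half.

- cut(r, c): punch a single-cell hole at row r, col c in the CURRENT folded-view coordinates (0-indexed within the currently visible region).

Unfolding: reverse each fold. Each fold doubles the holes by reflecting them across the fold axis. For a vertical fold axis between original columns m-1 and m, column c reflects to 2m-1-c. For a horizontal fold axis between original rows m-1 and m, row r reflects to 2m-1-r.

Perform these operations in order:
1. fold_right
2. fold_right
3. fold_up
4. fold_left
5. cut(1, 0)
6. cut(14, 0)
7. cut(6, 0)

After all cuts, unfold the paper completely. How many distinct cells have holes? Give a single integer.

Answer: 48

Derivation:
Op 1 fold_right: fold axis v@8; visible region now rows[0,32) x cols[8,16) = 32x8
Op 2 fold_right: fold axis v@12; visible region now rows[0,32) x cols[12,16) = 32x4
Op 3 fold_up: fold axis h@16; visible region now rows[0,16) x cols[12,16) = 16x4
Op 4 fold_left: fold axis v@14; visible region now rows[0,16) x cols[12,14) = 16x2
Op 5 cut(1, 0): punch at orig (1,12); cuts so far [(1, 12)]; region rows[0,16) x cols[12,14) = 16x2
Op 6 cut(14, 0): punch at orig (14,12); cuts so far [(1, 12), (14, 12)]; region rows[0,16) x cols[12,14) = 16x2
Op 7 cut(6, 0): punch at orig (6,12); cuts so far [(1, 12), (6, 12), (14, 12)]; region rows[0,16) x cols[12,14) = 16x2
Unfold 1 (reflect across v@14): 6 holes -> [(1, 12), (1, 15), (6, 12), (6, 15), (14, 12), (14, 15)]
Unfold 2 (reflect across h@16): 12 holes -> [(1, 12), (1, 15), (6, 12), (6, 15), (14, 12), (14, 15), (17, 12), (17, 15), (25, 12), (25, 15), (30, 12), (30, 15)]
Unfold 3 (reflect across v@12): 24 holes -> [(1, 8), (1, 11), (1, 12), (1, 15), (6, 8), (6, 11), (6, 12), (6, 15), (14, 8), (14, 11), (14, 12), (14, 15), (17, 8), (17, 11), (17, 12), (17, 15), (25, 8), (25, 11), (25, 12), (25, 15), (30, 8), (30, 11), (30, 12), (30, 15)]
Unfold 4 (reflect across v@8): 48 holes -> [(1, 0), (1, 3), (1, 4), (1, 7), (1, 8), (1, 11), (1, 12), (1, 15), (6, 0), (6, 3), (6, 4), (6, 7), (6, 8), (6, 11), (6, 12), (6, 15), (14, 0), (14, 3), (14, 4), (14, 7), (14, 8), (14, 11), (14, 12), (14, 15), (17, 0), (17, 3), (17, 4), (17, 7), (17, 8), (17, 11), (17, 12), (17, 15), (25, 0), (25, 3), (25, 4), (25, 7), (25, 8), (25, 11), (25, 12), (25, 15), (30, 0), (30, 3), (30, 4), (30, 7), (30, 8), (30, 11), (30, 12), (30, 15)]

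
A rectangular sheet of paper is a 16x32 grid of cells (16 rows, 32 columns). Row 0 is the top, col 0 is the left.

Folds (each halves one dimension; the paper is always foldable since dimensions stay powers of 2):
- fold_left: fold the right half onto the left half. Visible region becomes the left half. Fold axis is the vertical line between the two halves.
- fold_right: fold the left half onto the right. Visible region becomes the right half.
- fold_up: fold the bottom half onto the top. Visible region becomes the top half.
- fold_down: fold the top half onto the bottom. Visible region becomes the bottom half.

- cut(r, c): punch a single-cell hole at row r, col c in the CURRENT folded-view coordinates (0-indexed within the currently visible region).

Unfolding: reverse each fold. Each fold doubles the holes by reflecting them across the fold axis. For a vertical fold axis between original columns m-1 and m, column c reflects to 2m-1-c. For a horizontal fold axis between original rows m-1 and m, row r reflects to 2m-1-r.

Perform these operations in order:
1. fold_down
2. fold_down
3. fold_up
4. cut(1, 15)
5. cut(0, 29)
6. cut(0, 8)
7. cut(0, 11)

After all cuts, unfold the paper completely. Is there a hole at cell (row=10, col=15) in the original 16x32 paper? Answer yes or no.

Answer: yes

Derivation:
Op 1 fold_down: fold axis h@8; visible region now rows[8,16) x cols[0,32) = 8x32
Op 2 fold_down: fold axis h@12; visible region now rows[12,16) x cols[0,32) = 4x32
Op 3 fold_up: fold axis h@14; visible region now rows[12,14) x cols[0,32) = 2x32
Op 4 cut(1, 15): punch at orig (13,15); cuts so far [(13, 15)]; region rows[12,14) x cols[0,32) = 2x32
Op 5 cut(0, 29): punch at orig (12,29); cuts so far [(12, 29), (13, 15)]; region rows[12,14) x cols[0,32) = 2x32
Op 6 cut(0, 8): punch at orig (12,8); cuts so far [(12, 8), (12, 29), (13, 15)]; region rows[12,14) x cols[0,32) = 2x32
Op 7 cut(0, 11): punch at orig (12,11); cuts so far [(12, 8), (12, 11), (12, 29), (13, 15)]; region rows[12,14) x cols[0,32) = 2x32
Unfold 1 (reflect across h@14): 8 holes -> [(12, 8), (12, 11), (12, 29), (13, 15), (14, 15), (15, 8), (15, 11), (15, 29)]
Unfold 2 (reflect across h@12): 16 holes -> [(8, 8), (8, 11), (8, 29), (9, 15), (10, 15), (11, 8), (11, 11), (11, 29), (12, 8), (12, 11), (12, 29), (13, 15), (14, 15), (15, 8), (15, 11), (15, 29)]
Unfold 3 (reflect across h@8): 32 holes -> [(0, 8), (0, 11), (0, 29), (1, 15), (2, 15), (3, 8), (3, 11), (3, 29), (4, 8), (4, 11), (4, 29), (5, 15), (6, 15), (7, 8), (7, 11), (7, 29), (8, 8), (8, 11), (8, 29), (9, 15), (10, 15), (11, 8), (11, 11), (11, 29), (12, 8), (12, 11), (12, 29), (13, 15), (14, 15), (15, 8), (15, 11), (15, 29)]
Holes: [(0, 8), (0, 11), (0, 29), (1, 15), (2, 15), (3, 8), (3, 11), (3, 29), (4, 8), (4, 11), (4, 29), (5, 15), (6, 15), (7, 8), (7, 11), (7, 29), (8, 8), (8, 11), (8, 29), (9, 15), (10, 15), (11, 8), (11, 11), (11, 29), (12, 8), (12, 11), (12, 29), (13, 15), (14, 15), (15, 8), (15, 11), (15, 29)]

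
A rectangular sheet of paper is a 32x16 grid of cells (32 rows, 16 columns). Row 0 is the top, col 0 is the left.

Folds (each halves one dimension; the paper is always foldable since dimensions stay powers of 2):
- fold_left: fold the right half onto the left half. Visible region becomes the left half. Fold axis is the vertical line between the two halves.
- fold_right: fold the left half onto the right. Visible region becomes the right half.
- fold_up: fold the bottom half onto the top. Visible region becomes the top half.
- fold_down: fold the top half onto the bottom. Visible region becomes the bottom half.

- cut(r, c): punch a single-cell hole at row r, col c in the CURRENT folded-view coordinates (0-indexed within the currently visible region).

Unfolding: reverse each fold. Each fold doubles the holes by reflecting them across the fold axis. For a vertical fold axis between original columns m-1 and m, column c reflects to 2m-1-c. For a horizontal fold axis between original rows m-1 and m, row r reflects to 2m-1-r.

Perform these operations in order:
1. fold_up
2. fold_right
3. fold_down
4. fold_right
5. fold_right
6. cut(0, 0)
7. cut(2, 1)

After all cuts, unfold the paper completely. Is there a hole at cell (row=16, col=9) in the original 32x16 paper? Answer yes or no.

Answer: no

Derivation:
Op 1 fold_up: fold axis h@16; visible region now rows[0,16) x cols[0,16) = 16x16
Op 2 fold_right: fold axis v@8; visible region now rows[0,16) x cols[8,16) = 16x8
Op 3 fold_down: fold axis h@8; visible region now rows[8,16) x cols[8,16) = 8x8
Op 4 fold_right: fold axis v@12; visible region now rows[8,16) x cols[12,16) = 8x4
Op 5 fold_right: fold axis v@14; visible region now rows[8,16) x cols[14,16) = 8x2
Op 6 cut(0, 0): punch at orig (8,14); cuts so far [(8, 14)]; region rows[8,16) x cols[14,16) = 8x2
Op 7 cut(2, 1): punch at orig (10,15); cuts so far [(8, 14), (10, 15)]; region rows[8,16) x cols[14,16) = 8x2
Unfold 1 (reflect across v@14): 4 holes -> [(8, 13), (8, 14), (10, 12), (10, 15)]
Unfold 2 (reflect across v@12): 8 holes -> [(8, 9), (8, 10), (8, 13), (8, 14), (10, 8), (10, 11), (10, 12), (10, 15)]
Unfold 3 (reflect across h@8): 16 holes -> [(5, 8), (5, 11), (5, 12), (5, 15), (7, 9), (7, 10), (7, 13), (7, 14), (8, 9), (8, 10), (8, 13), (8, 14), (10, 8), (10, 11), (10, 12), (10, 15)]
Unfold 4 (reflect across v@8): 32 holes -> [(5, 0), (5, 3), (5, 4), (5, 7), (5, 8), (5, 11), (5, 12), (5, 15), (7, 1), (7, 2), (7, 5), (7, 6), (7, 9), (7, 10), (7, 13), (7, 14), (8, 1), (8, 2), (8, 5), (8, 6), (8, 9), (8, 10), (8, 13), (8, 14), (10, 0), (10, 3), (10, 4), (10, 7), (10, 8), (10, 11), (10, 12), (10, 15)]
Unfold 5 (reflect across h@16): 64 holes -> [(5, 0), (5, 3), (5, 4), (5, 7), (5, 8), (5, 11), (5, 12), (5, 15), (7, 1), (7, 2), (7, 5), (7, 6), (7, 9), (7, 10), (7, 13), (7, 14), (8, 1), (8, 2), (8, 5), (8, 6), (8, 9), (8, 10), (8, 13), (8, 14), (10, 0), (10, 3), (10, 4), (10, 7), (10, 8), (10, 11), (10, 12), (10, 15), (21, 0), (21, 3), (21, 4), (21, 7), (21, 8), (21, 11), (21, 12), (21, 15), (23, 1), (23, 2), (23, 5), (23, 6), (23, 9), (23, 10), (23, 13), (23, 14), (24, 1), (24, 2), (24, 5), (24, 6), (24, 9), (24, 10), (24, 13), (24, 14), (26, 0), (26, 3), (26, 4), (26, 7), (26, 8), (26, 11), (26, 12), (26, 15)]
Holes: [(5, 0), (5, 3), (5, 4), (5, 7), (5, 8), (5, 11), (5, 12), (5, 15), (7, 1), (7, 2), (7, 5), (7, 6), (7, 9), (7, 10), (7, 13), (7, 14), (8, 1), (8, 2), (8, 5), (8, 6), (8, 9), (8, 10), (8, 13), (8, 14), (10, 0), (10, 3), (10, 4), (10, 7), (10, 8), (10, 11), (10, 12), (10, 15), (21, 0), (21, 3), (21, 4), (21, 7), (21, 8), (21, 11), (21, 12), (21, 15), (23, 1), (23, 2), (23, 5), (23, 6), (23, 9), (23, 10), (23, 13), (23, 14), (24, 1), (24, 2), (24, 5), (24, 6), (24, 9), (24, 10), (24, 13), (24, 14), (26, 0), (26, 3), (26, 4), (26, 7), (26, 8), (26, 11), (26, 12), (26, 15)]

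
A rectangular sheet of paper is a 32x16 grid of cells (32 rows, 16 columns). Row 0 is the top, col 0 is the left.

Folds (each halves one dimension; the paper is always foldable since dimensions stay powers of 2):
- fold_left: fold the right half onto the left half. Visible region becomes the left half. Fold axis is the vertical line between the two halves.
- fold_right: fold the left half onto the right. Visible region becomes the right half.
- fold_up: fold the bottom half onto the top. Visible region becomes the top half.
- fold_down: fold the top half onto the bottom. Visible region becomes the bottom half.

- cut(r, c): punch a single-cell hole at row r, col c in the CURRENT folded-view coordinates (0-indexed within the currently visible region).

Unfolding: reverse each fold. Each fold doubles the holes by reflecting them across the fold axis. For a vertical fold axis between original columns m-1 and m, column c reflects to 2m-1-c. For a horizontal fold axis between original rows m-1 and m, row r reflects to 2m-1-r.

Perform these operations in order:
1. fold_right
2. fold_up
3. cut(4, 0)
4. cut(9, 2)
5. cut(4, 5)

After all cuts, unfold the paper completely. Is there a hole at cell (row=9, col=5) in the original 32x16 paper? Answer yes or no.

Answer: yes

Derivation:
Op 1 fold_right: fold axis v@8; visible region now rows[0,32) x cols[8,16) = 32x8
Op 2 fold_up: fold axis h@16; visible region now rows[0,16) x cols[8,16) = 16x8
Op 3 cut(4, 0): punch at orig (4,8); cuts so far [(4, 8)]; region rows[0,16) x cols[8,16) = 16x8
Op 4 cut(9, 2): punch at orig (9,10); cuts so far [(4, 8), (9, 10)]; region rows[0,16) x cols[8,16) = 16x8
Op 5 cut(4, 5): punch at orig (4,13); cuts so far [(4, 8), (4, 13), (9, 10)]; region rows[0,16) x cols[8,16) = 16x8
Unfold 1 (reflect across h@16): 6 holes -> [(4, 8), (4, 13), (9, 10), (22, 10), (27, 8), (27, 13)]
Unfold 2 (reflect across v@8): 12 holes -> [(4, 2), (4, 7), (4, 8), (4, 13), (9, 5), (9, 10), (22, 5), (22, 10), (27, 2), (27, 7), (27, 8), (27, 13)]
Holes: [(4, 2), (4, 7), (4, 8), (4, 13), (9, 5), (9, 10), (22, 5), (22, 10), (27, 2), (27, 7), (27, 8), (27, 13)]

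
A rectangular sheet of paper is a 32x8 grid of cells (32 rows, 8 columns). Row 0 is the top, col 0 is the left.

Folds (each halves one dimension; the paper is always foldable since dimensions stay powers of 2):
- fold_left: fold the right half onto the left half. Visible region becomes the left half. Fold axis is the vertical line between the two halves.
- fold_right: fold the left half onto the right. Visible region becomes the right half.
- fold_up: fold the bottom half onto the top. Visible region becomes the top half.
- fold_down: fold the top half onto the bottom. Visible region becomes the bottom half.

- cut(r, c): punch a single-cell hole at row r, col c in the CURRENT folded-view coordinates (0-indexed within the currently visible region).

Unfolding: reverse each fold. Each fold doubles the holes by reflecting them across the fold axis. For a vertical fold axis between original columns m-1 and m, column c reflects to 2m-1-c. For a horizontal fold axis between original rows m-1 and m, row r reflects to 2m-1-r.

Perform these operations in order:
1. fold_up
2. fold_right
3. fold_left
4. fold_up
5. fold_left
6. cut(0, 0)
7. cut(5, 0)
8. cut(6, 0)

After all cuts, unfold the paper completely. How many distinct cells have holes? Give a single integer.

Answer: 96

Derivation:
Op 1 fold_up: fold axis h@16; visible region now rows[0,16) x cols[0,8) = 16x8
Op 2 fold_right: fold axis v@4; visible region now rows[0,16) x cols[4,8) = 16x4
Op 3 fold_left: fold axis v@6; visible region now rows[0,16) x cols[4,6) = 16x2
Op 4 fold_up: fold axis h@8; visible region now rows[0,8) x cols[4,6) = 8x2
Op 5 fold_left: fold axis v@5; visible region now rows[0,8) x cols[4,5) = 8x1
Op 6 cut(0, 0): punch at orig (0,4); cuts so far [(0, 4)]; region rows[0,8) x cols[4,5) = 8x1
Op 7 cut(5, 0): punch at orig (5,4); cuts so far [(0, 4), (5, 4)]; region rows[0,8) x cols[4,5) = 8x1
Op 8 cut(6, 0): punch at orig (6,4); cuts so far [(0, 4), (5, 4), (6, 4)]; region rows[0,8) x cols[4,5) = 8x1
Unfold 1 (reflect across v@5): 6 holes -> [(0, 4), (0, 5), (5, 4), (5, 5), (6, 4), (6, 5)]
Unfold 2 (reflect across h@8): 12 holes -> [(0, 4), (0, 5), (5, 4), (5, 5), (6, 4), (6, 5), (9, 4), (9, 5), (10, 4), (10, 5), (15, 4), (15, 5)]
Unfold 3 (reflect across v@6): 24 holes -> [(0, 4), (0, 5), (0, 6), (0, 7), (5, 4), (5, 5), (5, 6), (5, 7), (6, 4), (6, 5), (6, 6), (6, 7), (9, 4), (9, 5), (9, 6), (9, 7), (10, 4), (10, 5), (10, 6), (10, 7), (15, 4), (15, 5), (15, 6), (15, 7)]
Unfold 4 (reflect across v@4): 48 holes -> [(0, 0), (0, 1), (0, 2), (0, 3), (0, 4), (0, 5), (0, 6), (0, 7), (5, 0), (5, 1), (5, 2), (5, 3), (5, 4), (5, 5), (5, 6), (5, 7), (6, 0), (6, 1), (6, 2), (6, 3), (6, 4), (6, 5), (6, 6), (6, 7), (9, 0), (9, 1), (9, 2), (9, 3), (9, 4), (9, 5), (9, 6), (9, 7), (10, 0), (10, 1), (10, 2), (10, 3), (10, 4), (10, 5), (10, 6), (10, 7), (15, 0), (15, 1), (15, 2), (15, 3), (15, 4), (15, 5), (15, 6), (15, 7)]
Unfold 5 (reflect across h@16): 96 holes -> [(0, 0), (0, 1), (0, 2), (0, 3), (0, 4), (0, 5), (0, 6), (0, 7), (5, 0), (5, 1), (5, 2), (5, 3), (5, 4), (5, 5), (5, 6), (5, 7), (6, 0), (6, 1), (6, 2), (6, 3), (6, 4), (6, 5), (6, 6), (6, 7), (9, 0), (9, 1), (9, 2), (9, 3), (9, 4), (9, 5), (9, 6), (9, 7), (10, 0), (10, 1), (10, 2), (10, 3), (10, 4), (10, 5), (10, 6), (10, 7), (15, 0), (15, 1), (15, 2), (15, 3), (15, 4), (15, 5), (15, 6), (15, 7), (16, 0), (16, 1), (16, 2), (16, 3), (16, 4), (16, 5), (16, 6), (16, 7), (21, 0), (21, 1), (21, 2), (21, 3), (21, 4), (21, 5), (21, 6), (21, 7), (22, 0), (22, 1), (22, 2), (22, 3), (22, 4), (22, 5), (22, 6), (22, 7), (25, 0), (25, 1), (25, 2), (25, 3), (25, 4), (25, 5), (25, 6), (25, 7), (26, 0), (26, 1), (26, 2), (26, 3), (26, 4), (26, 5), (26, 6), (26, 7), (31, 0), (31, 1), (31, 2), (31, 3), (31, 4), (31, 5), (31, 6), (31, 7)]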